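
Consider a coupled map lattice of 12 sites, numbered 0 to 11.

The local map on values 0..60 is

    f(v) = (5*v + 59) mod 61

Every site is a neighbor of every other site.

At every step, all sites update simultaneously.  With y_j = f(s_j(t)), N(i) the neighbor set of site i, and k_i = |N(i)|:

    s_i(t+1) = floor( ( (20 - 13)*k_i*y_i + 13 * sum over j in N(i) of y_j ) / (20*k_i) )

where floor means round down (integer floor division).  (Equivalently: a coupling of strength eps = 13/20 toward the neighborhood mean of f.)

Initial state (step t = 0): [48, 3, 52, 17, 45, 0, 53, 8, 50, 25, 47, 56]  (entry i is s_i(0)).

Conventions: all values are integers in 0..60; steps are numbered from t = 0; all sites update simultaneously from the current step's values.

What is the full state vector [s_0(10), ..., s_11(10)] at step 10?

Simulating step by step:
t=0: [48, 3, 52, 17, 45, 0, 53, 8, 50, 25, 47, 56]
t=1: [36, 24, 24, 27, 32, 37, 26, 31, 21, 20, 35, 30]
t=2: [40, 40, 40, 27, 34, 24, 25, 33, 36, 34, 39, 31]
t=3: [24, 24, 24, 23, 33, 36, 20, 32, 36, 33, 23, 29]
t=4: [49, 49, 49, 48, 45, 49, 44, 43, 49, 45, 48, 39]
t=5: [50, 50, 50, 49, 45, 50, 43, 42, 50, 45, 49, 36]
t=6: [20, 20, 20, 37, 31, 20, 28, 26, 20, 31, 37, 35]
t=7: [29, 29, 29, 18, 27, 29, 23, 20, 29, 27, 18, 33]
t=8: [24, 24, 24, 26, 21, 24, 33, 29, 24, 21, 26, 30]
t=9: [44, 44, 44, 29, 39, 44, 39, 33, 44, 39, 29, 35]
t=10: [30, 30, 30, 26, 22, 30, 22, 31, 30, 22, 26, 34]

Answer: [30, 30, 30, 26, 22, 30, 22, 31, 30, 22, 26, 34]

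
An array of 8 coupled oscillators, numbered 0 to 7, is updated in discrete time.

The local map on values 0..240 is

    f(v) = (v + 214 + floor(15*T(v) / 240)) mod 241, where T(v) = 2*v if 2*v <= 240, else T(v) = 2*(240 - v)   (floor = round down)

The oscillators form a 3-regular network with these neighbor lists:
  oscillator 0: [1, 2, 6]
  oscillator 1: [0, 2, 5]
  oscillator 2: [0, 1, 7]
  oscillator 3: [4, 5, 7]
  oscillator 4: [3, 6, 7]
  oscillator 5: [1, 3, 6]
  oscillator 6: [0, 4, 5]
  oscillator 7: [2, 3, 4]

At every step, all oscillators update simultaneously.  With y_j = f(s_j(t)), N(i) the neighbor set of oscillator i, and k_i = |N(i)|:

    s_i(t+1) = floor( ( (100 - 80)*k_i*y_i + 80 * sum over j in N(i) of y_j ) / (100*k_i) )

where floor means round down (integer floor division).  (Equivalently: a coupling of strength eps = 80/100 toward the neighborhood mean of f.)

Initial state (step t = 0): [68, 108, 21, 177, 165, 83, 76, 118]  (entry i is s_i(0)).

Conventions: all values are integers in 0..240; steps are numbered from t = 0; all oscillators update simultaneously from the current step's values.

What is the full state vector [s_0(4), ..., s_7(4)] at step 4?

Simulating step by step:
t=0: [68, 108, 21, 177, 165, 83, 76, 118]
t=1: [113, 112, 113, 116, 114, 95, 81, 165]
t=2: [90, 94, 112, 107, 103, 86, 87, 110]
t=3: [80, 80, 85, 86, 86, 78, 75, 93]
t=4: [62, 63, 67, 68, 67, 62, 62, 70]

Answer: [62, 63, 67, 68, 67, 62, 62, 70]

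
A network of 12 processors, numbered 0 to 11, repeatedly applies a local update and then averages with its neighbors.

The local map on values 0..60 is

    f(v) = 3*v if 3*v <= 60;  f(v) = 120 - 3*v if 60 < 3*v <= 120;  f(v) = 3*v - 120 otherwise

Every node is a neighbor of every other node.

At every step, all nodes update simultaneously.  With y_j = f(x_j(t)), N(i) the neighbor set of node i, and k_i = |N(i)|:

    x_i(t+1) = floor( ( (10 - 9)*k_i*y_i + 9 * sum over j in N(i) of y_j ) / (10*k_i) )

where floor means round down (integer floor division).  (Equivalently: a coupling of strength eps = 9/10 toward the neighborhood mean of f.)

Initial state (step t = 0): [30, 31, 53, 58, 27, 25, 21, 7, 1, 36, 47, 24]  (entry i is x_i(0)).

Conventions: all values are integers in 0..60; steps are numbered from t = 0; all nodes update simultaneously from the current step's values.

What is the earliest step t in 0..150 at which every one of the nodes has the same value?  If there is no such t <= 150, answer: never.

Answer: 2
Key observation: Synchronization is absorbing here: once all nodes are equal they stay equal, and step 2 is the first all-equal step.

Derivation:
t=0: [30, 31, 53, 58, 27, 25, 21, 7, 1, 36, 47, 24]  (not all equal)
t=1: [32, 32, 33, 33, 33, 33, 33, 32, 32, 32, 32, 33]  (not all equal)
t=2: [22, 22, 22, 22, 22, 22, 22, 22, 22, 22, 22, 22]  (all equal)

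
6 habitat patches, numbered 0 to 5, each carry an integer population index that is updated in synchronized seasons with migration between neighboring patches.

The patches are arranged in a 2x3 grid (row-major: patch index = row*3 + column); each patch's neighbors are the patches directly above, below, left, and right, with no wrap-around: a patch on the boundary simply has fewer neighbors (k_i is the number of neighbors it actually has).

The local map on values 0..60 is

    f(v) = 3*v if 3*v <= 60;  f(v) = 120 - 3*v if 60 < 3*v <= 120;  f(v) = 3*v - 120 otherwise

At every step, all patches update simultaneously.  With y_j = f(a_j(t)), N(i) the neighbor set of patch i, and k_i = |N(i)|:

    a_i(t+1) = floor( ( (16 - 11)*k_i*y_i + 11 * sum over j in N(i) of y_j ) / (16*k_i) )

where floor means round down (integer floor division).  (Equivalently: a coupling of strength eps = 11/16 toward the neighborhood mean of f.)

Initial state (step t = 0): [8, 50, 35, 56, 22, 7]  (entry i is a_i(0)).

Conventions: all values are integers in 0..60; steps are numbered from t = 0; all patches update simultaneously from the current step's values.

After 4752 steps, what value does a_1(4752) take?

Simulating step by step:
t=0: [8, 50, 35, 56, 22, 7]
t=1: [34, 30, 22, 41, 39, 30]
t=2: [16, 26, 37, 8, 15, 28]
t=3: [37, 36, 29, 39, 37, 29]
t=4: [7, 15, 25, 7, 13, 24]
t=5: [29, 38, 46, 27, 38, 43]
t=6: [25, 14, 10, 25, 14, 11]
t=7: [43, 39, 35, 43, 40, 35]
t=8: [6, 6, 10, 5, 6, 9]
t=9: [16, 20, 24, 17, 19, 24]
t=10: [53, 53, 52, 52, 54, 51]
t=11: [37, 39, 36, 39, 37, 37]
t=12: [4, 7, 7, 7, 6, 10]
t=13: [18, 18, 24, 16, 22, 22]
t=14: [51, 52, 52, 52, 52, 51]
t=15: [35, 35, 34, 34, 35, 35]
t=16: [16, 15, 15, 15, 15, 16]
t=17: [45, 45, 46, 46, 45, 45]
t=18: [16, 15, 15, 15, 15, 16]

Answer: a_1(4752) = 15
Key observation: The state at step 16, [16, 15, 15, 15, 15, 16], reappears at step 18: the system is in a cycle of period 2 from step 16 on.  Therefore the state at step 4752 equals the state at step 16 + ((4752 - 16) mod 2) = 16, which is [16, 15, 15, 15, 15, 16].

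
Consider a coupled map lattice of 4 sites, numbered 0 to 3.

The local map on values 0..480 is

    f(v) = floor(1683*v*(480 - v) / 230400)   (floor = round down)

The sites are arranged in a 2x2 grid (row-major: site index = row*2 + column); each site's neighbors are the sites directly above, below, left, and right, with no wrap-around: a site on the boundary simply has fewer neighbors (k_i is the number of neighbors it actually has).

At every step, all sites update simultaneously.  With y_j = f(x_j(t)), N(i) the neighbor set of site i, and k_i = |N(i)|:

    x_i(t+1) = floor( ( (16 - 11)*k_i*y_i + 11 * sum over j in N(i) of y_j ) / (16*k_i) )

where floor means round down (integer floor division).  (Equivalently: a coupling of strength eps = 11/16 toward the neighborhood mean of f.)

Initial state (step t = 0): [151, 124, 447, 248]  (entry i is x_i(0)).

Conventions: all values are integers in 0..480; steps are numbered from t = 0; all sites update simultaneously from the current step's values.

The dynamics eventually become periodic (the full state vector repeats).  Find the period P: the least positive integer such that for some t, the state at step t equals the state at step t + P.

Simulating step by step:
t=0: [151, 124, 447, 248]
t=1: [260, 369, 302, 278]
t=2: [367, 377, 406, 365]
t=3: [266, 297, 277, 268]
t=4: [407, 409, 413, 407]
t=5: [210, 215, 212, 210]
t=6: [415, 414, 414, 415]
t=7: [198, 197, 197, 198]
t=8: [407, 407, 407, 407]
t=9: [217, 217, 217, 217]
t=10: [416, 416, 416, 416]
t=11: [194, 194, 194, 194]
t=12: [405, 405, 405, 405]
t=13: [221, 221, 221, 221]
t=14: [418, 418, 418, 418]
t=15: [189, 189, 189, 189]
t=16: [401, 401, 401, 401]
t=17: [231, 231, 231, 231]
t=18: [420, 420, 420, 420]
t=19: [184, 184, 184, 184]
t=20: [397, 397, 397, 397]
t=21: [240, 240, 240, 240]
t=22: [420, 420, 420, 420]

Answer: 4
Key observation: The state at step 18, [420, 420, 420, 420], reappears at step 22 — and no state repeats earlier — so the cycle the system enters has period 4.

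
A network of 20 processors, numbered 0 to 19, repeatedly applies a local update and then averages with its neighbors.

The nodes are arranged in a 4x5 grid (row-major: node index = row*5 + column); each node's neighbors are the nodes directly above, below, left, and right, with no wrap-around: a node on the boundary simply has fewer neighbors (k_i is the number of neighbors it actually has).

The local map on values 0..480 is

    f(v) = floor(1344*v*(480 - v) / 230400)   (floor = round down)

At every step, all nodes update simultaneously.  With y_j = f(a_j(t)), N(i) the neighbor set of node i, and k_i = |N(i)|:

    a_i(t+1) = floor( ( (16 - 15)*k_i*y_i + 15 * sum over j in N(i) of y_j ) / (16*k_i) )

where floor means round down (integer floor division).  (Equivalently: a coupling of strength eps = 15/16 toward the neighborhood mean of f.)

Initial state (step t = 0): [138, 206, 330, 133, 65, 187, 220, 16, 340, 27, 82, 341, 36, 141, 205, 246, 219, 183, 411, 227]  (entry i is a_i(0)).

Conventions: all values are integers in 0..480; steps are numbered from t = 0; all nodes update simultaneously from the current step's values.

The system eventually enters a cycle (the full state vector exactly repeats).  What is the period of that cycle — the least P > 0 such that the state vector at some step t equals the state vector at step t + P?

Answer: 2
Key observation: The state at step 16, [309, 309, 309, 309, 309, 309, 309, 309, 309, 309, 309, 309, 309, 309, 309, 309, 309, 309, 309, 309], reappears at step 18 — and no state repeats earlier — so the cycle the system enters has period 2.

Derivation:
t=0: [138, 206, 330, 133, 65, 187, 220, 16, 340, 27, 82, 341, 36, 141, 205, 246, 219, 183, 411, 227]
t=1: [320, 300, 218, 242, 169, 269, 247, 234, 172, 242, 302, 239, 220, 219, 234, 266, 310, 204, 300, 252]
t=2: [321, 321, 328, 317, 333, 316, 329, 327, 332, 317, 331, 322, 332, 323, 334, 311, 330, 318, 330, 325]
t=3: [299, 292, 295, 287, 300, 291, 296, 287, 296, 286, 300, 288, 294, 286, 295, 288, 299, 288, 295, 286]
t=4: [319, 316, 321, 317, 322, 315, 320, 317, 322, 317, 320, 316, 322, 318, 322, 315, 321, 317, 322, 318]
t=5: [302, 298, 301, 296, 300, 298, 301, 297, 300, 296, 302, 297, 300, 296, 300, 297, 301, 296, 300, 296]
t=6: [315, 313, 316, 314, 316, 313, 316, 314, 316, 315, 316, 314, 316, 315, 316, 313, 316, 314, 316, 315]
t=7: [303, 302, 303, 302, 303, 302, 303, 302, 303, 302, 303, 302, 303, 302, 302, 302, 303, 302, 303, 302]
t=8: [312, 312, 312, 312, 312, 312, 312, 312, 312, 312, 312, 312, 312, 312, 313, 312, 312, 312, 312, 312]
t=9: [305, 305, 305, 305, 305, 305, 305, 305, 305, 304, 305, 305, 305, 304, 304, 305, 305, 305, 305, 304]
t=10: [311, 311, 311, 311, 311, 311, 311, 311, 311, 311, 311, 311, 311, 311, 312, 311, 311, 311, 311, 311]
t=11: [306, 306, 306, 306, 306, 306, 306, 306, 306, 305, 306, 306, 306, 305, 305, 306, 306, 306, 306, 305]
t=12: [310, 310, 310, 310, 310, 310, 310, 310, 310, 310, 310, 310, 310, 310, 311, 310, 310, 310, 310, 310]
t=13: [307, 307, 307, 307, 307, 307, 307, 307, 307, 306, 307, 307, 307, 306, 306, 307, 307, 307, 307, 306]
t=14: [309, 309, 309, 309, 309, 309, 309, 309, 309, 309, 309, 309, 309, 309, 310, 309, 309, 309, 309, 309]
t=15: [308, 308, 308, 308, 308, 308, 308, 308, 308, 307, 308, 308, 308, 307, 307, 308, 308, 308, 308, 307]
t=16: [309, 309, 309, 309, 309, 309, 309, 309, 309, 309, 309, 309, 309, 309, 309, 309, 309, 309, 309, 309]
t=17: [308, 308, 308, 308, 308, 308, 308, 308, 308, 308, 308, 308, 308, 308, 308, 308, 308, 308, 308, 308]
t=18: [309, 309, 309, 309, 309, 309, 309, 309, 309, 309, 309, 309, 309, 309, 309, 309, 309, 309, 309, 309]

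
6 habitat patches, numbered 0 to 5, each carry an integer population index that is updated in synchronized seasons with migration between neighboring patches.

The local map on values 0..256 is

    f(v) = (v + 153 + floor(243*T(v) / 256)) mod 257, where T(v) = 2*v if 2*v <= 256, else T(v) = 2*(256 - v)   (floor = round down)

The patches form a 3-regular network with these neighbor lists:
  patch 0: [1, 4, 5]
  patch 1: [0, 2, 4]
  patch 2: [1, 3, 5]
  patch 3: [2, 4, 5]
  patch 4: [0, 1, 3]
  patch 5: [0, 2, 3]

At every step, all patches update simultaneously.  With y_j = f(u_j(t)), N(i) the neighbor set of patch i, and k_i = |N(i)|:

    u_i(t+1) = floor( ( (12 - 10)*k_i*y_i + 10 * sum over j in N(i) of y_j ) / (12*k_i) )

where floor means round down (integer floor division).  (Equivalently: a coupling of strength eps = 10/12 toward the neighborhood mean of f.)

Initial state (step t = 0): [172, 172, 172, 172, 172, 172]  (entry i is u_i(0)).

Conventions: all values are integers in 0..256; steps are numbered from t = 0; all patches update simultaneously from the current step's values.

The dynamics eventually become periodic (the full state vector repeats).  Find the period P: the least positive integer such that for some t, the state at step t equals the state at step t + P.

Simulating step by step:
t=0: [172, 172, 172, 172, 172, 172]
t=1: [227, 227, 227, 227, 227, 227]
t=2: [178, 178, 178, 178, 178, 178]
t=3: [222, 222, 222, 222, 222, 222]
t=4: [182, 182, 182, 182, 182, 182]
t=5: [218, 218, 218, 218, 218, 218]
t=6: [186, 186, 186, 186, 186, 186]
t=7: [214, 214, 214, 214, 214, 214]
t=8: [189, 189, 189, 189, 189, 189]
t=9: [212, 212, 212, 212, 212, 212]
t=10: [191, 191, 191, 191, 191, 191]
t=11: [210, 210, 210, 210, 210, 210]
t=12: [193, 193, 193, 193, 193, 193]
t=13: [208, 208, 208, 208, 208, 208]
t=14: [195, 195, 195, 195, 195, 195]
t=15: [206, 206, 206, 206, 206, 206]
t=16: [196, 196, 196, 196, 196, 196]
t=17: [205, 205, 205, 205, 205, 205]
t=18: [197, 197, 197, 197, 197, 197]
t=19: [205, 205, 205, 205, 205, 205]

Answer: 2
Key observation: The state at step 17, [205, 205, 205, 205, 205, 205], reappears at step 19 — and no state repeats earlier — so the cycle the system enters has period 2.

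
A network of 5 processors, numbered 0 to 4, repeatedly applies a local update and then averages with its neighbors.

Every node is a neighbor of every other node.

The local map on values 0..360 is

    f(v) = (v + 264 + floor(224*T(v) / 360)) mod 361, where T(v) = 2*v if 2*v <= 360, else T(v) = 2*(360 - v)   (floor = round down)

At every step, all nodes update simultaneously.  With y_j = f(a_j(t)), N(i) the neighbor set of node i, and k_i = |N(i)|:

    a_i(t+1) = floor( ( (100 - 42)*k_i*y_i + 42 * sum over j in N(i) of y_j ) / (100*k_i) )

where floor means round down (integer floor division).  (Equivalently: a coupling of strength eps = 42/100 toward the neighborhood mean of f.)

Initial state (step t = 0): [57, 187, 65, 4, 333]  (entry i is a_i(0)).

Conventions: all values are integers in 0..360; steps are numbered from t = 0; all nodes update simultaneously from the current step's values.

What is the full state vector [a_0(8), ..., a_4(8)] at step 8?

Simulating step by step:
t=0: [57, 187, 65, 4, 333]
t=1: [111, 241, 119, 226, 224]
t=2: [198, 265, 207, 266, 267]
t=3: [296, 288, 295, 288, 288]
t=4: [278, 279, 278, 279, 279]
t=5: [282, 282, 282, 282, 282]
t=6: [282, 282, 282, 282, 282]
t=7: [282, 282, 282, 282, 282]
t=8: [282, 282, 282, 282, 282]

Answer: [282, 282, 282, 282, 282]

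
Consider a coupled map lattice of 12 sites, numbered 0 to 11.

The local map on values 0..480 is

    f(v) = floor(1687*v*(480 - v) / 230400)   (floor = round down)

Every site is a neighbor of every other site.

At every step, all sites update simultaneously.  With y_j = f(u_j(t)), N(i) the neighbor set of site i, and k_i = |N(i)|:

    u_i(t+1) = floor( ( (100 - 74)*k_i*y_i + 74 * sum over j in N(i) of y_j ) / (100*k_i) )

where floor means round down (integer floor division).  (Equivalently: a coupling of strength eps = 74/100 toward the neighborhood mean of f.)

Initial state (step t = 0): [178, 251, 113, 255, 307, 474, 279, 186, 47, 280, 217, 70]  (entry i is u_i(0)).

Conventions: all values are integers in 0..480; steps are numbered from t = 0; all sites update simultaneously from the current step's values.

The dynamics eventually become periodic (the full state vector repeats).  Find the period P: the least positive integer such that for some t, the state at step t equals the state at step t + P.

Simulating step by step:
t=0: [178, 251, 113, 255, 307, 474, 279, 186, 47, 280, 217, 70]
t=1: [340, 346, 323, 346, 339, 268, 344, 342, 293, 344, 345, 305]
t=2: [357, 356, 362, 356, 358, 370, 356, 357, 368, 356, 356, 365]
t=3: [317, 317, 315, 317, 316, 312, 317, 317, 313, 317, 317, 314]
t=4: [379, 379, 379, 379, 379, 379, 379, 379, 379, 379, 379, 379]
t=5: [280, 280, 280, 280, 280, 280, 280, 280, 280, 280, 280, 280]
t=6: [410, 410, 410, 410, 410, 410, 410, 410, 410, 410, 410, 410]
t=7: [210, 210, 210, 210, 210, 210, 210, 210, 210, 210, 210, 210]
t=8: [415, 415, 415, 415, 415, 415, 415, 415, 415, 415, 415, 415]
t=9: [197, 197, 197, 197, 197, 197, 197, 197, 197, 197, 197, 197]
t=10: [408, 408, 408, 408, 408, 408, 408, 408, 408, 408, 408, 408]
t=11: [215, 215, 215, 215, 215, 215, 215, 215, 215, 215, 215, 215]
t=12: [417, 417, 417, 417, 417, 417, 417, 417, 417, 417, 417, 417]
t=13: [192, 192, 192, 192, 192, 192, 192, 192, 192, 192, 192, 192]
t=14: [404, 404, 404, 404, 404, 404, 404, 404, 404, 404, 404, 404]
t=15: [224, 224, 224, 224, 224, 224, 224, 224, 224, 224, 224, 224]
t=16: [419, 419, 419, 419, 419, 419, 419, 419, 419, 419, 419, 419]
t=17: [187, 187, 187, 187, 187, 187, 187, 187, 187, 187, 187, 187]
t=18: [401, 401, 401, 401, 401, 401, 401, 401, 401, 401, 401, 401]
t=19: [231, 231, 231, 231, 231, 231, 231, 231, 231, 231, 231, 231]
t=20: [421, 421, 421, 421, 421, 421, 421, 421, 421, 421, 421, 421]
t=21: [181, 181, 181, 181, 181, 181, 181, 181, 181, 181, 181, 181]
t=22: [396, 396, 396, 396, 396, 396, 396, 396, 396, 396, 396, 396]
t=23: [243, 243, 243, 243, 243, 243, 243, 243, 243, 243, 243, 243]
t=24: [421, 421, 421, 421, 421, 421, 421, 421, 421, 421, 421, 421]

Answer: 4
Key observation: The state at step 20, [421, 421, 421, 421, 421, 421, 421, 421, 421, 421, 421, 421], reappears at step 24 — and no state repeats earlier — so the cycle the system enters has period 4.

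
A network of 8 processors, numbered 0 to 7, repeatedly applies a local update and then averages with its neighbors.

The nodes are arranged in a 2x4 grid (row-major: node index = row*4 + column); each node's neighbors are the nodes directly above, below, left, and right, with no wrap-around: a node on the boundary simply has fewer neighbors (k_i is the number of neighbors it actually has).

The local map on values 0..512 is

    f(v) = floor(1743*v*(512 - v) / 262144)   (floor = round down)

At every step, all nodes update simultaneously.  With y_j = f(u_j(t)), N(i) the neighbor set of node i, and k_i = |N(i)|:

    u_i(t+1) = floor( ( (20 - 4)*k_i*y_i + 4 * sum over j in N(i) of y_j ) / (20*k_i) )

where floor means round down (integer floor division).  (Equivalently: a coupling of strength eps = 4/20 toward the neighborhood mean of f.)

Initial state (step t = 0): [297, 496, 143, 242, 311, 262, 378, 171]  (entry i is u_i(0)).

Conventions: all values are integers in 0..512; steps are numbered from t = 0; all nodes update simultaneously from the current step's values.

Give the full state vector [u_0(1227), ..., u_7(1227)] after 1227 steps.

Answer: [431, 431, 431, 432, 431, 431, 431, 432]
Key observation: The state at step 13, [431, 431, 430, 430, 431, 431, 430, 430], reappears at step 17: the system is in a cycle of period 4 from step 13 on.  Therefore the state at step 1227 equals the state at step 13 + ((1227 - 13) mod 4) = 15, which is [431, 431, 431, 432, 431, 431, 431, 432].

Derivation:
t=0: [297, 496, 143, 242, 311, 262, 378, 171]
t=1: [385, 122, 334, 420, 417, 401, 346, 386]
t=2: [317, 320, 379, 276, 272, 300, 372, 322]
t=3: [413, 404, 347, 420, 430, 416, 354, 402]
t=4: [269, 293, 365, 272, 240, 271, 359, 297]
t=5: [433, 422, 366, 425, 434, 428, 372, 419]
t=6: [229, 256, 340, 257, 226, 246, 333, 266]
t=7: [430, 431, 394, 430, 429, 432, 400, 431]
t=8: [234, 237, 298, 241, 235, 234, 288, 238]
t=9: [432, 432, 425, 432, 432, 431, 428, 432]
t=10: [229, 230, 242, 230, 229, 232, 238, 230]
t=11: [430, 431, 433, 431, 430, 431, 432, 431]
t=12: [233, 231, 227, 231, 233, 231, 229, 231]
t=13: [431, 431, 430, 430, 431, 431, 430, 430]
t=14: [232, 232, 233, 234, 232, 232, 233, 234]
t=15: [431, 431, 431, 432, 431, 431, 431, 432]
t=16: [232, 232, 231, 229, 232, 232, 231, 229]
t=17: [431, 431, 430, 430, 431, 431, 430, 430]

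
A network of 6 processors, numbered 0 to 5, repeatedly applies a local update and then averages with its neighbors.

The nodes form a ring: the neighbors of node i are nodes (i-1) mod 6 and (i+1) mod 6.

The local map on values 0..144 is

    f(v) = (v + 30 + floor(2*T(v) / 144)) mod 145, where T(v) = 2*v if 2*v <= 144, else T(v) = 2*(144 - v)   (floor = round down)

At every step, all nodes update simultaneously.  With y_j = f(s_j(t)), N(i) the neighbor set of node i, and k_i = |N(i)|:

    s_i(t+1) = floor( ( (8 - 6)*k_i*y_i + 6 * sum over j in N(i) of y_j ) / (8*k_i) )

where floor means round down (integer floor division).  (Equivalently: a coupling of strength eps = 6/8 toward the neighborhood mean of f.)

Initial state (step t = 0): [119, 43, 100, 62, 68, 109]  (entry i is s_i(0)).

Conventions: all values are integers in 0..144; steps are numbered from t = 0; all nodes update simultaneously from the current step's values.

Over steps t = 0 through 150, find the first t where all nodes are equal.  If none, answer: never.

Simulating step by step:
t=0: [119, 43, 100, 62, 68, 109]  (not all equal)
t=1: [80, 69, 95, 109, 111, 73]  (not all equal)
t=2: [104, 113, 121, 134, 126, 120]  (not all equal)
t=3: [89, 88, 62, 11, 11, 56]  (not all equal)
t=4: [107, 109, 83, 60, 58, 82]  (not all equal)
t=5: [129, 129, 114, 98, 98, 113]  (not all equal)
t=6: [62, 62, 89, 134, 134, 89]  (not all equal)
t=7: [103, 103, 72, 56, 56, 72]  (not all equal)
t=8: [122, 122, 108, 93, 93, 108]  (not all equal)
t=9: [56, 56, 83, 129, 129, 83]  (not all equal)
t=10: [97, 97, 66, 51, 51, 66]  (not all equal)
t=11: [116, 116, 103, 87, 87, 103]  (not all equal)
t=12: [50, 50, 78, 124, 124, 78]  (not all equal)
t=13: [91, 91, 61, 46, 46, 61]  (not all equal)
t=14: [110, 110, 97, 82, 82, 97]  (not all equal)
t=15: [135, 135, 126, 118, 118, 126]  (not all equal)
t=16: [16, 16, 11, 6, 6, 11]  (not all equal)
t=17: [44, 44, 41, 37, 37, 41]  (not all equal)
t=18: [73, 73, 71, 69, 69, 71]  (not all equal)
t=19: [103, 103, 102, 100, 100, 102]  (not all equal)
t=20: [133, 133, 132, 131, 131, 132]  (not all equal)
t=21: [17, 17, 17, 16, 16, 17]  (not all equal)
t=22: [47, 47, 46, 46, 46, 46]  (not all equal)
t=23: [77, 77, 77, 77, 77, 77]  (all equal)

Answer: 23
Key observation: Synchronization is absorbing here: once all nodes are equal they stay equal, and step 23 is the first all-equal step.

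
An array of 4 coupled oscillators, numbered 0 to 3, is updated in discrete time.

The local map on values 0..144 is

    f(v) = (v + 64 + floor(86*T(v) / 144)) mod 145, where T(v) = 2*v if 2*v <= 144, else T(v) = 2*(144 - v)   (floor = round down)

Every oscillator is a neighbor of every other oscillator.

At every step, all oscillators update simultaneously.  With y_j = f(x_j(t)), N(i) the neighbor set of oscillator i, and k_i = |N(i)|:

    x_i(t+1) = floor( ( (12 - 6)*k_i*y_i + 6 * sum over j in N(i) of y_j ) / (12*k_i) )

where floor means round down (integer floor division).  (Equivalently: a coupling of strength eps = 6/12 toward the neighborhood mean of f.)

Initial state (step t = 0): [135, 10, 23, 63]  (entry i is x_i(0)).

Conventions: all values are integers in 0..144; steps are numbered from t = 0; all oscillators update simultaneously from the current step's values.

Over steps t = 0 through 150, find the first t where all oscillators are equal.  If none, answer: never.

Simulating step by step:
t=0: [135, 10, 23, 63]  (not all equal)
t=1: [74, 81, 91, 72]  (not all equal)
t=2: [75, 75, 74, 75]  (not all equal)
t=3: [76, 76, 76, 76]  (all equal)

Answer: 3
Key observation: Synchronization is absorbing here: once all oscillators are equal they stay equal, and step 3 is the first all-equal step.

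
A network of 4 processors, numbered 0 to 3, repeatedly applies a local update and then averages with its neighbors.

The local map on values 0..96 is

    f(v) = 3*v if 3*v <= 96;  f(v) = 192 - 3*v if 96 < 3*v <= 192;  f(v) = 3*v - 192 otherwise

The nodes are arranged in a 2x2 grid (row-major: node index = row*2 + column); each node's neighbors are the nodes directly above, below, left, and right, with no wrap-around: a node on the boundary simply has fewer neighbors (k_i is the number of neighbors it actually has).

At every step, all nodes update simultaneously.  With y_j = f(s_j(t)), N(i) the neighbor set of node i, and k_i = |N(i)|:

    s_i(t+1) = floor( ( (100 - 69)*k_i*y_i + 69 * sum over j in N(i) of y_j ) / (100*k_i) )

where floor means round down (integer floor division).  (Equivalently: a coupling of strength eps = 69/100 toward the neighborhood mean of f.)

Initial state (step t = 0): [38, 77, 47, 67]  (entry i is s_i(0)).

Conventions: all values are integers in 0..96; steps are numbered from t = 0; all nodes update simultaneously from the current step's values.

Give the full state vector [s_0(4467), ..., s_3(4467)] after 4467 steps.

Simulating step by step:
t=0: [38, 77, 47, 67]
t=1: [55, 42, 45, 33]
t=2: [50, 61, 59, 71]
t=3: [21, 24, 26, 14]
t=4: [71, 58, 60, 64]
t=5: [16, 12, 10, 10]
t=6: [37, 38, 36, 32]
t=7: [81, 85, 87, 85]
t=8: [61, 58, 60, 65]
t=9: [13, 9, 7, 11]
t=10: [28, 33, 31, 26]
t=11: [90, 84, 84, 88]
t=12: [65, 70, 70, 63]
t=13: [13, 7, 7, 13]
t=14: [26, 33, 33, 26]
t=15: [88, 82, 82, 88]
t=16: [59, 66, 66, 59]
t=17: [8, 12, 12, 8]
t=18: [32, 27, 27, 32]
t=19: [85, 91, 91, 85]
t=20: [75, 68, 68, 75]
t=21: [18, 26, 26, 18]
t=22: [70, 61, 61, 70]
t=23: [11, 15, 15, 11]
t=24: [41, 36, 36, 41]
t=25: [79, 73, 73, 79]
t=26: [32, 39, 39, 32]
t=27: [81, 89, 89, 81]
t=28: [67, 58, 58, 67]
t=29: [15, 11, 11, 15]
t=30: [36, 41, 41, 36]
t=31: [73, 79, 79, 73]
t=32: [39, 32, 32, 39]
t=33: [89, 81, 81, 89]
t=34: [58, 67, 67, 58]
t=35: [11, 15, 15, 11]

Answer: [81, 89, 89, 81]
Key observation: The state at step 23, [11, 15, 15, 11], reappears at step 35: the system is in a cycle of period 12 from step 23 on.  Therefore the state at step 4467 equals the state at step 23 + ((4467 - 23) mod 12) = 27, which is [81, 89, 89, 81].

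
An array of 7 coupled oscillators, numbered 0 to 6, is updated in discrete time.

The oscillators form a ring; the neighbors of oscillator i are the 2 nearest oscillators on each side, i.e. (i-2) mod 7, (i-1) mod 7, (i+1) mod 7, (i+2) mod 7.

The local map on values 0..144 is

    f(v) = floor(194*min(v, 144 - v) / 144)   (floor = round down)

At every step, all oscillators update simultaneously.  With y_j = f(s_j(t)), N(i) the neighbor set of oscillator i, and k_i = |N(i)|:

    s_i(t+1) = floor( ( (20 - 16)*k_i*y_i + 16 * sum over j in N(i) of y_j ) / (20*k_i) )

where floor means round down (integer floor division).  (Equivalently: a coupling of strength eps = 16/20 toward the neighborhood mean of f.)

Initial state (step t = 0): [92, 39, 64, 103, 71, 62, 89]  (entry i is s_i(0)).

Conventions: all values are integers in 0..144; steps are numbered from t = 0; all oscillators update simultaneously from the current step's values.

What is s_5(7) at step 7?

Answer: s_5(7) = 67

Derivation:
t=0: [92, 39, 64, 103, 71, 62, 89]
t=1: [73, 67, 71, 74, 78, 75, 74]
t=2: [93, 93, 92, 91, 92, 92, 91]
t=3: [69, 69, 69, 69, 70, 70, 69]
t=4: [92, 92, 92, 92, 92, 92, 92]
t=5: [70, 70, 70, 70, 70, 70, 70]
t=6: [94, 94, 94, 94, 94, 94, 94]
t=7: [67, 67, 67, 67, 67, 67, 67]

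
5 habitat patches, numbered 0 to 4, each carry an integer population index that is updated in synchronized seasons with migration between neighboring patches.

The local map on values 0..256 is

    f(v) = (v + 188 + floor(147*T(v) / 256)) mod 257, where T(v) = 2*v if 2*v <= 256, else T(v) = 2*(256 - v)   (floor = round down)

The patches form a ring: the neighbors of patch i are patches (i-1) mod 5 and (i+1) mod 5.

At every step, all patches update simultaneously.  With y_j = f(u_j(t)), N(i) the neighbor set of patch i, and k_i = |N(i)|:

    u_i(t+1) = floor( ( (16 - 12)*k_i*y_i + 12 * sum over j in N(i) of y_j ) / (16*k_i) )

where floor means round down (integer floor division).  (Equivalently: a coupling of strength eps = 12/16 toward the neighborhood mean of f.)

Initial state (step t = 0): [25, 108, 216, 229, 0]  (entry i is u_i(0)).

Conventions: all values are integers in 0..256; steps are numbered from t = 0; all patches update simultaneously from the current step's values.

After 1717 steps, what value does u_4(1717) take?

Answer: u_4(1717) = 196
Key observation: The state at step 3, [195, 195, 195, 196, 196], reappears at step 5: the system is in a cycle of period 2 from step 3 on.  Therefore the state at step 1717 equals the state at step 3 + ((1717 - 3) mod 2) = 3, which is [195, 195, 195, 196, 196].

Derivation:
t=0: [25, 108, 216, 229, 0]
t=1: [191, 203, 180, 190, 209]
t=2: [194, 196, 195, 195, 195]
t=3: [195, 195, 195, 196, 196]
t=4: [195, 196, 195, 195, 195]
t=5: [195, 195, 195, 196, 196]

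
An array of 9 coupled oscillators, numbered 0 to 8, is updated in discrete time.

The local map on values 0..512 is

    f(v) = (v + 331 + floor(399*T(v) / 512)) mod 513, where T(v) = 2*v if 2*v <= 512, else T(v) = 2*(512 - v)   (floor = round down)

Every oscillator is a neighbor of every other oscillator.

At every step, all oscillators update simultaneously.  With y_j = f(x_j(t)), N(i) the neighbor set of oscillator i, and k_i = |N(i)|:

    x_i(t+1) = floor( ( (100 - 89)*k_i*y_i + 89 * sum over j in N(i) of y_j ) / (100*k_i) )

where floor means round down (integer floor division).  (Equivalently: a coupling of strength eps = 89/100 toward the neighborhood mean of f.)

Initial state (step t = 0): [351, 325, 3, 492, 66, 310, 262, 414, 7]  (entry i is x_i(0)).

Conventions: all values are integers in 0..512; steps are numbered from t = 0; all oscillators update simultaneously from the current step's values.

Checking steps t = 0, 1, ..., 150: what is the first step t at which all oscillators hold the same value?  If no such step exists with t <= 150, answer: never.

Simulating step by step:
t=0: [351, 325, 3, 492, 66, 310, 262, 414, 7]  (not all equal)
t=1: [408, 408, 408, 408, 408, 408, 408, 408, 408]  (all equal)

Answer: 1
Key observation: Synchronization is absorbing here: once all oscillators are equal they stay equal, and step 1 is the first all-equal step.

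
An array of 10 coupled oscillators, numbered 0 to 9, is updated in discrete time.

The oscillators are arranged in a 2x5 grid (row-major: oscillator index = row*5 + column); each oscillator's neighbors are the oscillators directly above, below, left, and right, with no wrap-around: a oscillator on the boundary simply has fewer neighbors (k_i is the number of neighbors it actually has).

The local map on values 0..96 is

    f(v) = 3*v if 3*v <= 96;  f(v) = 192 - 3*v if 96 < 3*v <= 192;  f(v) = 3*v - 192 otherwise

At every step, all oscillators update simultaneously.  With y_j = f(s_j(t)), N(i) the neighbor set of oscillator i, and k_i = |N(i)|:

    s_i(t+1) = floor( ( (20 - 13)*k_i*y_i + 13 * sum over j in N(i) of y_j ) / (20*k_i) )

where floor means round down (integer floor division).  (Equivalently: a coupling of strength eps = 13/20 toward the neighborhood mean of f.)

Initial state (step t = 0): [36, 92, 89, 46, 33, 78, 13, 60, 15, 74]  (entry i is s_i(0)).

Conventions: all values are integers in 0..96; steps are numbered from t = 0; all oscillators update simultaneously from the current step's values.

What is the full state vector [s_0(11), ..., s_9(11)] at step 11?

Answer: [35, 53, 70, 79, 78, 32, 54, 75, 83, 84]

Derivation:
t=0: [36, 92, 89, 46, 33, 78, 13, 60, 15, 74]
t=1: [70, 72, 58, 65, 59, 54, 43, 38, 36, 55]
t=2: [23, 29, 29, 26, 15, 36, 50, 63, 52, 41]
t=3: [79, 73, 66, 63, 63, 65, 52, 36, 45, 50]
t=4: [25, 28, 26, 15, 15, 27, 37, 50, 47, 34]
t=5: [79, 80, 64, 53, 59, 79, 73, 60, 56, 62]
t=6: [45, 32, 20, 20, 17, 39, 32, 15, 19, 14]
t=7: [75, 79, 64, 57, 51, 75, 80, 61, 51, 49]
t=8: [36, 33, 16, 24, 35, 37, 35, 22, 29, 41]
t=9: [85, 80, 66, 73, 76, 83, 82, 71, 75, 80]
t=10: [56, 43, 22, 25, 36, 57, 46, 27, 32, 39]
t=11: [35, 53, 70, 79, 78, 32, 54, 75, 83, 84]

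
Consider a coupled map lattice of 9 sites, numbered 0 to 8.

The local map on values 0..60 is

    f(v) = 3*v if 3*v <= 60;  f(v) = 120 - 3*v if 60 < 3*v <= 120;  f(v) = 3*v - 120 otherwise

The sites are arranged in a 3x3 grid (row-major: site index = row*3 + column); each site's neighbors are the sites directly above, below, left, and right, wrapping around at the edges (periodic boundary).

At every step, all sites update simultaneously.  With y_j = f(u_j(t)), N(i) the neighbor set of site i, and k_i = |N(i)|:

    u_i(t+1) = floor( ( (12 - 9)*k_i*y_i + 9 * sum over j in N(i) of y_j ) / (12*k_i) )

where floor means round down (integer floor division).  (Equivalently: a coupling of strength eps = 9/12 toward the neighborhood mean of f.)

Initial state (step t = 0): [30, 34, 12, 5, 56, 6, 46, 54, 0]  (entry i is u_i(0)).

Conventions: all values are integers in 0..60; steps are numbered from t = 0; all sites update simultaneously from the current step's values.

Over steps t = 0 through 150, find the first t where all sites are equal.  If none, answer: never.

Simulating step by step:
t=0: [30, 34, 12, 5, 56, 6, 46, 54, 0]  (not all equal)
t=1: [23, 33, 21, 25, 29, 23, 20, 26, 21]  (not all equal)
t=2: [47, 39, 48, 47, 38, 48, 51, 42, 53]  (not all equal)
t=3: [20, 11, 22, 21, 11, 22, 24, 16, 26]  (not all equal)
t=4: [51, 44, 48, 50, 44, 48, 50, 41, 48]  (not all equal)
t=5: [26, 16, 23, 26, 15, 22, 24, 15, 21]  (not all equal)
t=6: [45, 46, 50, 45, 46, 50, 46, 48, 51]  (not all equal)
t=7: [18, 20, 25, 18, 20, 25, 20, 22, 27]  (not all equal)
t=8: [54, 54, 48, 54, 54, 48, 52, 54, 48]  (not all equal)
t=9: [37, 38, 30, 37, 38, 30, 37, 37, 29]  (not all equal)
t=10: [12, 11, 22, 12, 11, 22, 13, 12, 22]  (not all equal)
t=11: [39, 38, 46, 39, 38, 46, 40, 38, 47]  (not all equal)
t=12: [5, 7, 13, 5, 7, 13, 6, 7, 13]  (not all equal)
t=13: [21, 23, 31, 21, 23, 31, 21, 23, 31]  (not all equal)
t=14: [50, 47, 37, 50, 47, 37, 50, 47, 37]  (not all equal)
t=15: [24, 20, 15, 24, 20, 15, 24, 20, 15]  (not all equal)
t=16: [49, 54, 48, 49, 54, 48, 49, 54, 48]  (not all equal)
t=17: [29, 35, 27, 29, 35, 27, 29, 35, 27]  (not all equal)
t=18: [30, 22, 33, 30, 22, 33, 30, 22, 33]  (not all equal)
t=19: [32, 43, 28, 32, 43, 28, 32, 43, 28]  (not all equal)
t=20: [23, 16, 28, 23, 16, 28, 23, 16, 28]  (not all equal)
t=21: [47, 46, 41, 47, 46, 41, 47, 46, 41]  (not all equal)
t=22: [17, 15, 9, 17, 15, 9, 17, 15, 9]  (not all equal)
t=23: [45, 42, 34, 45, 42, 34, 45, 42, 34]  (not all equal)
t=24: [13, 9, 15, 13, 9, 15, 13, 9, 15]  (not all equal)
t=25: [37, 32, 40, 37, 32, 40, 37, 32, 40]  (not all equal)
t=26: [10, 16, 6, 10, 16, 6, 10, 16, 6]  (not all equal)
t=27: [31, 39, 25, 31, 39, 25, 31, 39, 25]  (not all equal)
t=28: [25, 15, 33, 25, 15, 33, 25, 15, 33]  (not all equal)
t=29: [40, 40, 30, 40, 40, 30, 40, 40, 30]  (not all equal)
t=30: [5, 5, 18, 5, 5, 18, 5, 5, 18]  (not all equal)
t=31: [22, 22, 39, 22, 22, 39, 22, 22, 39]  (not all equal)
t=32: [44, 44, 22, 44, 44, 22, 44, 44, 22]  (not all equal)
t=33: [19, 19, 38, 19, 19, 38, 19, 19, 38]  (not all equal)
t=34: [47, 47, 25, 47, 47, 25, 47, 47, 25]  (not all equal)
t=35: [25, 25, 36, 25, 25, 36, 25, 25, 36]  (not all equal)
t=36: [38, 38, 24, 38, 38, 24, 38, 38, 24]  (not all equal)
t=37: [13, 13, 32, 13, 13, 32, 13, 13, 32]  (not all equal)
t=38: [36, 36, 29, 36, 36, 29, 36, 36, 29]  (not all equal)
t=39: [15, 15, 25, 15, 15, 25, 15, 15, 25]  (not all equal)
t=40: [45, 45, 45, 45, 45, 45, 45, 45, 45]  (all equal)

Answer: 40
Key observation: Synchronization is absorbing here: once all sites are equal they stay equal, and step 40 is the first all-equal step.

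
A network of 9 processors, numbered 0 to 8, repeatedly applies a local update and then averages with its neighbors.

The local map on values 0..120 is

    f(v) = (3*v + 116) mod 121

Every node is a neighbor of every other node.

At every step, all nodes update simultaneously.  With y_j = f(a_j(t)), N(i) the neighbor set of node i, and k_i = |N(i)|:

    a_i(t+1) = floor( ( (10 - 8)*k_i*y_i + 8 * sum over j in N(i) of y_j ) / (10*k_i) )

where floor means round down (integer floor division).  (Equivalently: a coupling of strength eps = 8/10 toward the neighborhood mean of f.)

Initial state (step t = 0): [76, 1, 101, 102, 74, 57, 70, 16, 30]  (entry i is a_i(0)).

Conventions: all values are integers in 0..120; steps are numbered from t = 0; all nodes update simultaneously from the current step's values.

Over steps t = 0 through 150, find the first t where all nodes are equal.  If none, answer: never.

Simulating step by step:
t=0: [76, 1, 101, 102, 74, 57, 70, 16, 30]  (not all equal)
t=1: [79, 80, 74, 74, 78, 73, 77, 73, 77]  (not all equal)
t=2: [103, 103, 101, 101, 102, 101, 102, 101, 102]  (not all equal)
t=3: [58, 58, 58, 58, 58, 58, 58, 58, 58]  (all equal)

Answer: 3
Key observation: Synchronization is absorbing here: once all nodes are equal they stay equal, and step 3 is the first all-equal step.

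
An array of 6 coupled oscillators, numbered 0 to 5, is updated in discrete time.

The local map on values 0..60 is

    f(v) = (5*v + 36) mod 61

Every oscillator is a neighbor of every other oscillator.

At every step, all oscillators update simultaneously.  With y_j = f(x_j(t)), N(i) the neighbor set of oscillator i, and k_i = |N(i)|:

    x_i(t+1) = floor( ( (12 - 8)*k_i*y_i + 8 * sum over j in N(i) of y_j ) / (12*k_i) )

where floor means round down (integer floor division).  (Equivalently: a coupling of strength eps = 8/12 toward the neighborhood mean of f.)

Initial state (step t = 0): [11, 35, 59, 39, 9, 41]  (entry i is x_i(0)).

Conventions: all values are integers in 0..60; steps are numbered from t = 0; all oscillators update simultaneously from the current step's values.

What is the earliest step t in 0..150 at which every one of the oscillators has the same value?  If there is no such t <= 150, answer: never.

Simulating step by step:
t=0: [11, 35, 59, 39, 9, 41]  (not all equal)
t=1: [34, 33, 33, 37, 32, 39]  (not all equal)
t=2: [25, 24, 24, 28, 23, 30]  (not all equal)
t=3: [33, 32, 32, 36, 31, 26]  (not all equal)
t=4: [20, 19, 19, 23, 18, 26]  (not all equal)
t=5: [17, 16, 16, 20, 15, 23]  (not all equal)
t=6: [47, 46, 46, 37, 45, 40]  (not all equal)
t=7: [29, 28, 28, 31, 27, 34]  (not all equal)
t=8: [44, 43, 43, 34, 42, 37]  (not all equal)
t=9: [14, 13, 13, 16, 12, 19]  (not all equal)
t=10: [38, 37, 37, 40, 36, 31]  (not all equal)
t=11: [37, 36, 36, 39, 35, 30]  (not all equal)
t=12: [32, 31, 31, 34, 30, 25]  (not all equal)
t=13: [15, 14, 14, 17, 13, 20]  (not all equal)
t=14: [43, 42, 42, 45, 41, 36]  (not all equal)
t=15: [17, 16, 16, 19, 27, 22]  (not all equal)
t=16: [45, 44, 44, 35, 43, 38]  (not all equal)
t=17: [19, 18, 18, 21, 17, 24]  (not all equal)
t=18: [19, 18, 18, 21, 29, 24]  (not all equal)
t=19: [19, 18, 18, 21, 29, 24]  (not all equal)

Answer: never
Key observation: The state at step 18 reappears at step 19 — the system is in a cycle of period 1 from step 18 on.  No step 0..19 is synchronized, and the cycle repeats forever, so no step up to 150 (or ever) has all oscillators equal.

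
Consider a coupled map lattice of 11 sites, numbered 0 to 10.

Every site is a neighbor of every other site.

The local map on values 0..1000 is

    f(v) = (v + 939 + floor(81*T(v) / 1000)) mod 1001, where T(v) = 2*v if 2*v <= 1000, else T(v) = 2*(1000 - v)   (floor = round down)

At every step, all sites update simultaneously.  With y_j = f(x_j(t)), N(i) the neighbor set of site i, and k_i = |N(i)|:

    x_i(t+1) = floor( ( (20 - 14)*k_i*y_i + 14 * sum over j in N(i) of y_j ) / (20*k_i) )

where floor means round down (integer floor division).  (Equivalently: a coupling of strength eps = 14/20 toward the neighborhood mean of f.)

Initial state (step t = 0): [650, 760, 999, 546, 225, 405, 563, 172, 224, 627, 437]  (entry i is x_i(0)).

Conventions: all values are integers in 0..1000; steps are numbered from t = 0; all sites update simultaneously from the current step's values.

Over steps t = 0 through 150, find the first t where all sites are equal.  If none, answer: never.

Simulating step by step:
t=0: [650, 760, 999, 546, 225, 405, 563, 172, 224, 627, 437]  (not all equal)
t=1: [530, 551, 597, 510, 427, 475, 513, 413, 427, 525, 484]  (not all equal)
t=2: [515, 519, 528, 511, 490, 502, 511, 486, 490, 514, 505]  (not all equal)
t=3: [524, 525, 527, 524, 519, 522, 524, 518, 519, 524, 522]  (not all equal)
t=4: [537, 537, 538, 537, 536, 537, 537, 536, 536, 537, 537]  (not all equal)
t=5: [549, 549, 549, 549, 549, 549, 549, 549, 549, 549, 549]  (all equal)

Answer: 5
Key observation: Synchronization is absorbing here: once all sites are equal they stay equal, and step 5 is the first all-equal step.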